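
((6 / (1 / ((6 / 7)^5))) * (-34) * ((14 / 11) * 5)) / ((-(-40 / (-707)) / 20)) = 801083520 / 3773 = 212320.04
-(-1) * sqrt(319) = 17.86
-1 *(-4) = 4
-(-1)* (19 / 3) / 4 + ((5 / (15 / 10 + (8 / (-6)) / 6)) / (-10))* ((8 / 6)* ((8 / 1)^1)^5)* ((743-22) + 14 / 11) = -37489208633 / 3036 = -12348224.19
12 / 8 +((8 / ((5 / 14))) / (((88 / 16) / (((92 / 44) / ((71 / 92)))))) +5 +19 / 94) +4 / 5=37423181 / 2018885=18.54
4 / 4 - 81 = -80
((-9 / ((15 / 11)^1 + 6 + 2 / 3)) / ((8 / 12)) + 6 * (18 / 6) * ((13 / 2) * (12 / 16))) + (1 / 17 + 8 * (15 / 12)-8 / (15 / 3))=1703389 / 18020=94.53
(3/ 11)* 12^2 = 432/ 11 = 39.27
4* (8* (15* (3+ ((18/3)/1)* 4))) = 12960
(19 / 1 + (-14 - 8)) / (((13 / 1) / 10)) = -30 / 13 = -2.31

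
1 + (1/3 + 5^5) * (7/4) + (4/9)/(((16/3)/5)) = 21883/4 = 5470.75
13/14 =0.93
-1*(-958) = 958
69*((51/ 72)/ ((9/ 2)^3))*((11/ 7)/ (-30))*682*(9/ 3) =-57.48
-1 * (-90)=90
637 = 637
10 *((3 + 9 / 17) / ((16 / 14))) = 525 / 17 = 30.88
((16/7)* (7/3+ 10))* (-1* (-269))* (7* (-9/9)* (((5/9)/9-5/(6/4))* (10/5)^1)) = 84401440/243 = 347331.03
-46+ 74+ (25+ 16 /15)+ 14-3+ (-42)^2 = 27436 /15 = 1829.07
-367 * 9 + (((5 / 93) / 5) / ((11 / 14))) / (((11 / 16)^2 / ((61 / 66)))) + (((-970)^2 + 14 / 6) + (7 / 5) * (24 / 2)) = 19150055288906 / 20424195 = 937616.16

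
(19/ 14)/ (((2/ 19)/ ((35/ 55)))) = 361/ 44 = 8.20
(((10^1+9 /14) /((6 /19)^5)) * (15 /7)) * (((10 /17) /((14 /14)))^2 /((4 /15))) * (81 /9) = 230586719375 /2718912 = 84808.45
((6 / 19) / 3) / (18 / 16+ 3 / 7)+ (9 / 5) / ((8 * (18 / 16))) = 2213 / 8265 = 0.27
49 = 49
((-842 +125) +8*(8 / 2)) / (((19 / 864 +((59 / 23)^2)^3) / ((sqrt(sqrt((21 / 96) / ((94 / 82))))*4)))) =-17522712109152*287^(1 / 4)*94^(3 / 4) / 342599861228521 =-6.36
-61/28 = -2.18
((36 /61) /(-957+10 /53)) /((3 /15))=-9540 /3093371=-0.00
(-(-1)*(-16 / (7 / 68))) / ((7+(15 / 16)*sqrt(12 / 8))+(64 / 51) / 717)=-5215358094114816 / 228623570731451+349155430087680*sqrt(6) / 228623570731451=-19.07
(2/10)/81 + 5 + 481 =196831/405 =486.00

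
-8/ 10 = -4/ 5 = -0.80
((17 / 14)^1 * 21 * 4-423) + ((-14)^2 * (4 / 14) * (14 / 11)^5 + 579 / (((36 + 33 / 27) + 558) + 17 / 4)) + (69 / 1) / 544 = -251275507586053 / 1890749047264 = -132.90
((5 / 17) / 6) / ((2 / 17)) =5 / 12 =0.42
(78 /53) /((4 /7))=273 /106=2.58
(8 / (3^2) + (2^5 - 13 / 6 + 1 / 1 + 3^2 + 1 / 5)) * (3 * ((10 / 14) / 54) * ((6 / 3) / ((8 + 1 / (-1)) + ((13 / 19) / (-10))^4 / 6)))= 4799722430000 / 10344886378029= 0.46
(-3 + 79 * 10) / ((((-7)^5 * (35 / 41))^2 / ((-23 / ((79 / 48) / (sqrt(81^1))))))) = -13144801392 / 27336542221975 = -0.00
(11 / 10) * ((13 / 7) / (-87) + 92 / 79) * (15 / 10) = 1.89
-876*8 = -7008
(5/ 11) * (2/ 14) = 5/ 77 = 0.06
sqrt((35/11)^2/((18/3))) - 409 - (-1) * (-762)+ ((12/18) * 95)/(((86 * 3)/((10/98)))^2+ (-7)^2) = -561452534807/479464167+ 35 * sqrt(6)/66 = -1169.70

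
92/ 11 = 8.36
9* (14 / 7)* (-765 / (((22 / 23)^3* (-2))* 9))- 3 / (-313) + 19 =2976682915 / 3332824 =893.14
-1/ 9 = -0.11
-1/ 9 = -0.11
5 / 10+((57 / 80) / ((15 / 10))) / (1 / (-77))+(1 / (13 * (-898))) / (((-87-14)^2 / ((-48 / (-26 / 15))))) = -1116971590083 / 30962483240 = -36.08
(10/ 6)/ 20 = 1/ 12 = 0.08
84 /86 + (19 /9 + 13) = 6226 /387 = 16.09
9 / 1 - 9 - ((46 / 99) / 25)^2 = -2116 / 6125625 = -0.00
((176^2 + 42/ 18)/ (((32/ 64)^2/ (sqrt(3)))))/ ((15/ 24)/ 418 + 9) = 1243098560*sqrt(3)/ 90303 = 23843.17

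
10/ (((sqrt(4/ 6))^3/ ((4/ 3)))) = 10*sqrt(6) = 24.49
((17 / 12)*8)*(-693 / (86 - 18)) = -115.50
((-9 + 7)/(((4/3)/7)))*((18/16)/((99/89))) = -1869/176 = -10.62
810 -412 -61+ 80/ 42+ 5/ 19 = 135328/ 399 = 339.17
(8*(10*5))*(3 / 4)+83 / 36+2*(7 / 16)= 21829 / 72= 303.18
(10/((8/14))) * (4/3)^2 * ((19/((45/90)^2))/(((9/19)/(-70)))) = -28302400/81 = -349412.35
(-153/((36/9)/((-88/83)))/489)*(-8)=-0.66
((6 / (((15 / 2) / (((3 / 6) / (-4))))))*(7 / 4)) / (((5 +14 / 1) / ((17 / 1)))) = -119 / 760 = -0.16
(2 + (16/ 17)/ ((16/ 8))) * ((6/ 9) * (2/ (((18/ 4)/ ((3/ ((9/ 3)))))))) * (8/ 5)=896/ 765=1.17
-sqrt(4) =-2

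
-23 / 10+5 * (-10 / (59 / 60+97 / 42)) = -80603 / 4610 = -17.48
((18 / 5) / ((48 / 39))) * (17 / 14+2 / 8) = 4797 / 1120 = 4.28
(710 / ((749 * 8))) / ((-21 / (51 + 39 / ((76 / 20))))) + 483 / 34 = 46944221 / 3386978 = 13.86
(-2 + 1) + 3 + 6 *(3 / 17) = 52 / 17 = 3.06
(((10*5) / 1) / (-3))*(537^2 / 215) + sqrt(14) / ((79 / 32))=-22352.67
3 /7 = 0.43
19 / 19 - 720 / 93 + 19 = 380 / 31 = 12.26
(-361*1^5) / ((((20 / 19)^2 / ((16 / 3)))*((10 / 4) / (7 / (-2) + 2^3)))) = -390963 / 125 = -3127.70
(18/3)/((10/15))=9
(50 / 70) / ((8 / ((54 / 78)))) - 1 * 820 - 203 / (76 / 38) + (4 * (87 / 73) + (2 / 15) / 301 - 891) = -61963116611 / 34277880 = -1807.67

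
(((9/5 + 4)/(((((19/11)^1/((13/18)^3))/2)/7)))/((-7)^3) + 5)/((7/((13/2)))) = 873197741/190035720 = 4.59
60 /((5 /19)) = 228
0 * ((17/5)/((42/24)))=0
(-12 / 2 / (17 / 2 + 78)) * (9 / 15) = -36 / 865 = -0.04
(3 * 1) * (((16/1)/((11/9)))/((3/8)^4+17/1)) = 1769472/766843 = 2.31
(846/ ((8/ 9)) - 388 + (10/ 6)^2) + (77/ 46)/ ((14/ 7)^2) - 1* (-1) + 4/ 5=4709219/ 8280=568.75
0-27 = -27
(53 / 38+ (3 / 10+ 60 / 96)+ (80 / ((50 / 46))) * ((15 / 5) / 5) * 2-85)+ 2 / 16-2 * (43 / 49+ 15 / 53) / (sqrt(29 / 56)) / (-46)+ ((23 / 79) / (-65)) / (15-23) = 6028 * sqrt(406) / 1732199+ 22499647 / 3902600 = 5.84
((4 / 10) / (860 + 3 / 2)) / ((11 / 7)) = 28 / 94765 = 0.00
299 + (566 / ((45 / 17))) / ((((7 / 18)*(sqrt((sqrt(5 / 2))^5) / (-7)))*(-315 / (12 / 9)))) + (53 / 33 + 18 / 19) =153952*2^(1 / 4)*5^(3 / 4) / 118125 + 189074 / 627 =306.74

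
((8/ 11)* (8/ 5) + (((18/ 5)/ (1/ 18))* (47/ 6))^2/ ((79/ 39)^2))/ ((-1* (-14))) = 4485.37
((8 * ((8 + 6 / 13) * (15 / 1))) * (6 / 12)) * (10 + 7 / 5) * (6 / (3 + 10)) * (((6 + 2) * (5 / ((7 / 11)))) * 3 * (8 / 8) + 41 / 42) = 506327.68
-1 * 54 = -54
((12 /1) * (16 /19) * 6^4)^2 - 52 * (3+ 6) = 61917195276 /361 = 171515776.39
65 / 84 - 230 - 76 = -25639 / 84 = -305.23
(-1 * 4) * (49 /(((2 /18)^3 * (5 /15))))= -428652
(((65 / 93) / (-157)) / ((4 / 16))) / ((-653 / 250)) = 65000 / 9534453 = 0.01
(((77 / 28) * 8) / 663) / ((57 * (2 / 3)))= 11 / 12597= 0.00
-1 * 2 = -2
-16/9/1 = -16/9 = -1.78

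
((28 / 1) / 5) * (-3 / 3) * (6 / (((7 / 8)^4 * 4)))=-24576 / 1715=-14.33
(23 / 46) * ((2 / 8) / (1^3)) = 1 / 8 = 0.12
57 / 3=19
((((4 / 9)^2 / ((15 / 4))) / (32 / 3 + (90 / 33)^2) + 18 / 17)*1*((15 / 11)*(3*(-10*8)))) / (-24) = 120103820 / 8295507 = 14.48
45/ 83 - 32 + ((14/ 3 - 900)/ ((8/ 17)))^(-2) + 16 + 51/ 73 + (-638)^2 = 1285512874406737866/ 3158281385099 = 407029.24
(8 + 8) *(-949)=-15184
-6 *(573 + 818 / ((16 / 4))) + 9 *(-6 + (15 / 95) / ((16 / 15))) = -1434171 / 304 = -4717.67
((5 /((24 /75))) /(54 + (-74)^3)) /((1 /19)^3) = -171475 /648272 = -0.26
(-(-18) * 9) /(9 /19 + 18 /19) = 114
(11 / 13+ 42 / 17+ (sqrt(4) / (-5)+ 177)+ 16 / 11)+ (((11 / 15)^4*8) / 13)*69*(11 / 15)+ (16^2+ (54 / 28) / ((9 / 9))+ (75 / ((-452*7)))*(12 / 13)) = 436394342379131 / 973478756250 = 448.28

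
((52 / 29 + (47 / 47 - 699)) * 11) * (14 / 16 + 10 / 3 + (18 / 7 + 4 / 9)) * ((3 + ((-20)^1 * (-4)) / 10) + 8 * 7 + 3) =-673858075 / 174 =-3872747.56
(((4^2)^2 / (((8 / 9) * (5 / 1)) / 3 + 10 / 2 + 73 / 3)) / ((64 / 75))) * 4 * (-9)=-350.48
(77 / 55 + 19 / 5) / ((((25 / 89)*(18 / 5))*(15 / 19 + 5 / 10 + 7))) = 43966 / 70875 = 0.62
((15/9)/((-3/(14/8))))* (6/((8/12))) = -35/4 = -8.75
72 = 72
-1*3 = -3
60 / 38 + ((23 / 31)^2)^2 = 33022609 / 17546899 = 1.88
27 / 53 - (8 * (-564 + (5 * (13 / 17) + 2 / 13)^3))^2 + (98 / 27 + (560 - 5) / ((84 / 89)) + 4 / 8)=-16068591.84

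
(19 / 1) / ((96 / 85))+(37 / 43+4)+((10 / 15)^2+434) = 5648687 / 12384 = 456.13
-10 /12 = -5 /6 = -0.83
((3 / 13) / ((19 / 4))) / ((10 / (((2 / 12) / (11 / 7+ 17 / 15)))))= 21 / 70148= 0.00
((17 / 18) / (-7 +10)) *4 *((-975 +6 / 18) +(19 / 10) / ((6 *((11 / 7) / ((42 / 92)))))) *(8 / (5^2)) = -1005994958 / 2561625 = -392.72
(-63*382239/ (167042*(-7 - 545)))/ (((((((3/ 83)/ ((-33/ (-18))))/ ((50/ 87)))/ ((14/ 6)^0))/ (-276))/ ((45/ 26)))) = -70467964875/ 19376872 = -3636.70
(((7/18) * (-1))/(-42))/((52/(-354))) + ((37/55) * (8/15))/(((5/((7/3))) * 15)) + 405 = 7817523613/19305000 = 404.95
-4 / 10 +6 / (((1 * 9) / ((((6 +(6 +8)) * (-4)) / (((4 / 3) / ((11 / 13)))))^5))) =-417444192742586 / 1856465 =-224859716.04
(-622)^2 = 386884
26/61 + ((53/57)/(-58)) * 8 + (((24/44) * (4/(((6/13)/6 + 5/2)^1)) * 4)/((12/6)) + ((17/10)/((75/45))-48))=-167164226129/3715696050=-44.99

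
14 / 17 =0.82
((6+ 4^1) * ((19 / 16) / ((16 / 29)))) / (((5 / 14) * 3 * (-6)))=-3857 / 1152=-3.35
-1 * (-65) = 65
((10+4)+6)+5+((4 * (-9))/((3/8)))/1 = -71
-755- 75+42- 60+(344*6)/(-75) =-21888/25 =-875.52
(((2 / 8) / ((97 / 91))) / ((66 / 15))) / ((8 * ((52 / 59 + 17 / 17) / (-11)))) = -0.04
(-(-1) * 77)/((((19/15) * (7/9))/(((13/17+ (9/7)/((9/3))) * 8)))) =1686960/2261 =746.11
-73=-73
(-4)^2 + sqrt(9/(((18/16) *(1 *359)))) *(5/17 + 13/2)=231 *sqrt(718)/6103 + 16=17.01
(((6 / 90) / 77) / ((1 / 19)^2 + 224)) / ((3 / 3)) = 361 / 93399075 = 0.00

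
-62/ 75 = -0.83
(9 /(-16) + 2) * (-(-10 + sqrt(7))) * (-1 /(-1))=115 /8 - 23 * sqrt(7) /16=10.57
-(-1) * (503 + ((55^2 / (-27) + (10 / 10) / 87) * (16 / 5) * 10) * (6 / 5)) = -3798.78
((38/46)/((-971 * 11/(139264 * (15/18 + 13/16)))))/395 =-165376/3684945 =-0.04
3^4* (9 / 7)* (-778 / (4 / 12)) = -1701486 / 7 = -243069.43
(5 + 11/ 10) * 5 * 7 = 427/ 2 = 213.50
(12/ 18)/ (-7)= -2/ 21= -0.10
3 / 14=0.21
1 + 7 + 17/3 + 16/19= 827/57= 14.51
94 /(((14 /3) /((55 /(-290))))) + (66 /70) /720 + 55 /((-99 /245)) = -102260843 /730800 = -139.93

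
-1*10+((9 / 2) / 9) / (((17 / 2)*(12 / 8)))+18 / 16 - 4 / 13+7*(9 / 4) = 35041 / 5304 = 6.61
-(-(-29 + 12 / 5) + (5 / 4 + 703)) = -14617 / 20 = -730.85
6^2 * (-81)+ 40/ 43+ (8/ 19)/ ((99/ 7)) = -2915.04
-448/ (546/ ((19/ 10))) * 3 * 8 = -2432/ 65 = -37.42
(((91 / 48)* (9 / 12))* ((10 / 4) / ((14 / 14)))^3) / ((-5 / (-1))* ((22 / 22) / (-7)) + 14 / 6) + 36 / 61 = 15198063 / 1061888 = 14.31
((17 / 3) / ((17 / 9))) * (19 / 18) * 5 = 95 / 6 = 15.83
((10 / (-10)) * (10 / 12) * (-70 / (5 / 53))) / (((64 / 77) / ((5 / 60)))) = 61.99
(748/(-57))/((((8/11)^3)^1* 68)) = -14641/29184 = -0.50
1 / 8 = 0.12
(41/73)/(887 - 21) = 41/63218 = 0.00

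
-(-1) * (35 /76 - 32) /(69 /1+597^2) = -799 /9030776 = -0.00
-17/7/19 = -17/133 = -0.13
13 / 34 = 0.38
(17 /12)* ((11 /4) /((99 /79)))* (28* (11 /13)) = 103411 /1404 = 73.65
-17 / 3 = -5.67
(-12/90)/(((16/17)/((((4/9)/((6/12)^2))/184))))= -0.00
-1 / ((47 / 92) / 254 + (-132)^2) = -23368 / 407164079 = -0.00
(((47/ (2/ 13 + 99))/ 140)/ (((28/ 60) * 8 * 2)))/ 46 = 1833/ 185945984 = 0.00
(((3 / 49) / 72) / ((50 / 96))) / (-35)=-2 / 42875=-0.00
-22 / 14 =-11 / 7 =-1.57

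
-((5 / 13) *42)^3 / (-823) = 9261000 / 1808131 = 5.12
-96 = -96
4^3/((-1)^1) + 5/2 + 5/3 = -359/6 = -59.83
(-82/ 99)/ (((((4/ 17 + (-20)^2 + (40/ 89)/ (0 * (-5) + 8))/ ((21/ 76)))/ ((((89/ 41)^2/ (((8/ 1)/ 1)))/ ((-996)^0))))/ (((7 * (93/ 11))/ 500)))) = -18204414487/ 456696920152000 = -0.00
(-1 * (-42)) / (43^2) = 42 / 1849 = 0.02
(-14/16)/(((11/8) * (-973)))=1/1529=0.00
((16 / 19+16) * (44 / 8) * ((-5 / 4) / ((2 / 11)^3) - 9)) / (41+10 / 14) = -2673055 / 5548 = -481.81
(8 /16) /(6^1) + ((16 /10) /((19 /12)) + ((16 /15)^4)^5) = 119522329906773981584310001 /25271951148605346679687500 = 4.73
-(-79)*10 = 790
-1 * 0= 0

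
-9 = -9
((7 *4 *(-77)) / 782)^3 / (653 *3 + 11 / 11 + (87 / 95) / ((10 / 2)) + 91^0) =-297522556100 / 27842744438851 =-0.01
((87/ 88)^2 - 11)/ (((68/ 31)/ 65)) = -156394225/ 526592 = -296.99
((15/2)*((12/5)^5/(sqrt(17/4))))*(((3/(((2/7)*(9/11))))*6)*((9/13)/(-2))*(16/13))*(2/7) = -1182449664*sqrt(17)/1795625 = -2715.14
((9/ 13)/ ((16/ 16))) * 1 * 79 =54.69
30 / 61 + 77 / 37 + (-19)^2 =820584 / 2257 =363.57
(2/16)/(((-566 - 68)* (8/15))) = -15/40576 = -0.00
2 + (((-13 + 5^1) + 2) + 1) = -3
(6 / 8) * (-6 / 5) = -9 / 10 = -0.90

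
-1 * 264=-264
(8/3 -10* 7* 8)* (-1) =557.33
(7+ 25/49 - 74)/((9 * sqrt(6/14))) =-362 * sqrt(21)/147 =-11.28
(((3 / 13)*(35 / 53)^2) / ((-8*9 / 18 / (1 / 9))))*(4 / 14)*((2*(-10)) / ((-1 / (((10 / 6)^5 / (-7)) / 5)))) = 156250 / 26620893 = 0.01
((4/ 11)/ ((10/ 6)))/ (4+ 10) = 6/ 385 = 0.02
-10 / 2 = -5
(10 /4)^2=25 /4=6.25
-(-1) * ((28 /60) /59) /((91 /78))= 2 /295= 0.01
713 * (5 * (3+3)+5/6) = 131905/6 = 21984.17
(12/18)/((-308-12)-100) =-1/630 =-0.00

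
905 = 905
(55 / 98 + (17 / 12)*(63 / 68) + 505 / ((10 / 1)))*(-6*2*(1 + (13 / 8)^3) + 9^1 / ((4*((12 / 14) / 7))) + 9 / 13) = -3035352303 / 1304576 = -2326.70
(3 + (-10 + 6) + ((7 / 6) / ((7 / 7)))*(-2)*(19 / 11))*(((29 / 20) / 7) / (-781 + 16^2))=0.00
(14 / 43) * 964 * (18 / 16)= 15183 / 43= 353.09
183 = 183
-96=-96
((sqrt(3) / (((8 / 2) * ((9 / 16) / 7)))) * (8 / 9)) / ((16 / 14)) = 196 * sqrt(3) / 81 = 4.19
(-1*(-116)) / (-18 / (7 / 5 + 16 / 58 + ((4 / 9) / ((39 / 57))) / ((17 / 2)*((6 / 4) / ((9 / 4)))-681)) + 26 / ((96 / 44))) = 13355809872 / 134681573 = 99.17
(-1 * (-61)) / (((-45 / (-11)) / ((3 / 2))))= 22.37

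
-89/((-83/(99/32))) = 8811/2656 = 3.32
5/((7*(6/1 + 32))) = 5/266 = 0.02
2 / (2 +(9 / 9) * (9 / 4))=8 / 17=0.47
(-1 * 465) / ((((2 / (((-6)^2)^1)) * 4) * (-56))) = 4185 / 112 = 37.37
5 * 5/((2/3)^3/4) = 675/2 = 337.50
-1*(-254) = 254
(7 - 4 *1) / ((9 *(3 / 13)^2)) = 169 / 27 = 6.26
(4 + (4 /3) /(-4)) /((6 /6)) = 11 /3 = 3.67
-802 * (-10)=8020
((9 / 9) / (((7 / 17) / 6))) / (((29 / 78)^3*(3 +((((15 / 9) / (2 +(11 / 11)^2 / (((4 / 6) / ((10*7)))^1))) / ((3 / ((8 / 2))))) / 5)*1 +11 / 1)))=23306672376 / 1151185189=20.25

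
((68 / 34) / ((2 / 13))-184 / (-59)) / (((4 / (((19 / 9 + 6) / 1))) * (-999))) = -23141 / 707292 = -0.03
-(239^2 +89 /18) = -1028267 /18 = -57125.94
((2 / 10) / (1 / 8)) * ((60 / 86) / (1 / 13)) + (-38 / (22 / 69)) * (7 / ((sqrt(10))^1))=624 / 43-9177 * sqrt(10) / 110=-249.31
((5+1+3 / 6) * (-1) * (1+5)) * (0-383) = 14937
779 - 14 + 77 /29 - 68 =20290 /29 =699.66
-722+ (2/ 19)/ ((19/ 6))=-721.97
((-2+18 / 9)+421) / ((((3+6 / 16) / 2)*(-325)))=-6736 / 8775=-0.77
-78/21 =-26/7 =-3.71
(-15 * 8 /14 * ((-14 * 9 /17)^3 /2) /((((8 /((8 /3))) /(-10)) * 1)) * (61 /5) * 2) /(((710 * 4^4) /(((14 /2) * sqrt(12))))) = -15252867 * sqrt(3) /1395292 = -18.93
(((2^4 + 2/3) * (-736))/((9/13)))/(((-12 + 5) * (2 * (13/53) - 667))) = -1014208/267057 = -3.80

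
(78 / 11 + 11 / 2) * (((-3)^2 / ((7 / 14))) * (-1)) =-226.64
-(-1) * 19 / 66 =19 / 66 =0.29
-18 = -18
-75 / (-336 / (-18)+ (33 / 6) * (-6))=225 / 43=5.23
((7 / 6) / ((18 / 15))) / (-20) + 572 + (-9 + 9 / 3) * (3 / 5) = 409213 / 720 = 568.35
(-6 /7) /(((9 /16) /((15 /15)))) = -32 /21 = -1.52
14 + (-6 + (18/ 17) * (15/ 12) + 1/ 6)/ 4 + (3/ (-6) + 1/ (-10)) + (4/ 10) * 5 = 7279/ 510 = 14.27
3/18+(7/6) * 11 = 13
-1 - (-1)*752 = 751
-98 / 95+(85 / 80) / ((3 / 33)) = 16197 / 1520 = 10.66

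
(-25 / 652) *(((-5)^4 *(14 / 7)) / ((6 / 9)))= -46875 / 652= -71.89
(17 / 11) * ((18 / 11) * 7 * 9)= 19278 / 121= 159.32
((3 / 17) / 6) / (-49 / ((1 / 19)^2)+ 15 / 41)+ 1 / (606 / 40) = 0.07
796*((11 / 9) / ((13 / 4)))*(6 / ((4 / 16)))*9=64659.69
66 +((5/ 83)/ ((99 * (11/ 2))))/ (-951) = 5673230432/ 85958037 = 66.00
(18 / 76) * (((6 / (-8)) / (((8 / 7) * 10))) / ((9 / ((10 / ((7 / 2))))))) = -3 / 608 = -0.00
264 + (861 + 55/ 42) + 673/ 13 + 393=857809/ 546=1571.08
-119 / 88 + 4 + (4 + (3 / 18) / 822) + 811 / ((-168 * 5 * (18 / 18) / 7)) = -7487 / 67815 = -0.11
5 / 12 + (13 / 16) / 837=5593 / 13392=0.42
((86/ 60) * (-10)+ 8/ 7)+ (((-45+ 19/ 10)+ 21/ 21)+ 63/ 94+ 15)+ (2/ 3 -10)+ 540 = 2423314/ 4935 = 491.05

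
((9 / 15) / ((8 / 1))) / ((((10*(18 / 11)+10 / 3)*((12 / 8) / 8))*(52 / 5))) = 33 / 16900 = 0.00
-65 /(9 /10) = -650 /9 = -72.22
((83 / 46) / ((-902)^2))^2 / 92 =6889 / 128863416337348352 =0.00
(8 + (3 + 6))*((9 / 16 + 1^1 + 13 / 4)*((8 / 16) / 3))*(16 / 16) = 1309 / 96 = 13.64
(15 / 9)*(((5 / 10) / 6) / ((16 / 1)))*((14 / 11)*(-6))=-35 / 528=-0.07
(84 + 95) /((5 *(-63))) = -179 /315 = -0.57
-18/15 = -6/5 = -1.20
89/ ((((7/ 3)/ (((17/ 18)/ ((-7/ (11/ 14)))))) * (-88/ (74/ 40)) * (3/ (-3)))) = -55981/ 658560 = -0.09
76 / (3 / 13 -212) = -988 / 2753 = -0.36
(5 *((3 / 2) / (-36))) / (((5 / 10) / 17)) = -7.08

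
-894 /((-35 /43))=1098.34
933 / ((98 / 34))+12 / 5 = 79893 / 245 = 326.09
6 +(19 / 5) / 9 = 289 / 45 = 6.42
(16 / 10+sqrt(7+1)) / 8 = 1 / 5+sqrt(2) / 4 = 0.55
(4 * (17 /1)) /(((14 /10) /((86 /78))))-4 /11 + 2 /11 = 160274 /3003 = 53.37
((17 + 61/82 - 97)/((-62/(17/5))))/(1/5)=110483/5084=21.73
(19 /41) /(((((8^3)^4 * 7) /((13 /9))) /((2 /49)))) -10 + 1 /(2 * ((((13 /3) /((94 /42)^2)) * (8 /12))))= -516332318260982645 /56534517078294528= -9.13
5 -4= 1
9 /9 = 1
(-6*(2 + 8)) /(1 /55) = -3300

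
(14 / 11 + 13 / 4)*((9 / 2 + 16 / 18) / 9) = 19303 / 7128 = 2.71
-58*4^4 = -14848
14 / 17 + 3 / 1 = 65 / 17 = 3.82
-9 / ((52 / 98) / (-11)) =4851 / 26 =186.58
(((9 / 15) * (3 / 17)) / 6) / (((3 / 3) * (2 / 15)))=9 / 68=0.13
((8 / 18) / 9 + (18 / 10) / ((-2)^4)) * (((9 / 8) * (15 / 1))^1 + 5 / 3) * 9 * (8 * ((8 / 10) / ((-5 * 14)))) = -93361 / 37800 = -2.47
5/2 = 2.50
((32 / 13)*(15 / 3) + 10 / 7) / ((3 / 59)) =73750 / 273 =270.15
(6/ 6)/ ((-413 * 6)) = -1/ 2478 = -0.00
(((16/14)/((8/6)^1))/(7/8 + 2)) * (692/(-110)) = -16608/8855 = -1.88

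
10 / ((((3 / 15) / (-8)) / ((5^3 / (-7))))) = 50000 / 7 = 7142.86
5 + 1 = 6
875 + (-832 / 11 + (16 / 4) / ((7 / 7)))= 803.36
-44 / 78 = -22 / 39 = -0.56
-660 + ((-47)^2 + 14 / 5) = 7759 / 5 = 1551.80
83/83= 1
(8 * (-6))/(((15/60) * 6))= -32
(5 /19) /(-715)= -1 /2717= -0.00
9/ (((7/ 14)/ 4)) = 72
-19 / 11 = -1.73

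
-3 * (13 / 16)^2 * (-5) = 9.90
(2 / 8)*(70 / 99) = 35 / 198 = 0.18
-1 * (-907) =907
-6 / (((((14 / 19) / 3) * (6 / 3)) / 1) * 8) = -171 / 112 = -1.53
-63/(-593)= 63/593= 0.11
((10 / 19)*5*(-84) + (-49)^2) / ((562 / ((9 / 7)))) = 4.99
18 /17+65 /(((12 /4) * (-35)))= 157 /357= 0.44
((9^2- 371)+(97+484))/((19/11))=3201/19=168.47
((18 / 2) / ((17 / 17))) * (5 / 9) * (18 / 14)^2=8.27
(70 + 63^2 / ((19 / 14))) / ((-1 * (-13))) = 56896 / 247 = 230.35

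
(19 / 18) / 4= 19 / 72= 0.26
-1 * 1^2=-1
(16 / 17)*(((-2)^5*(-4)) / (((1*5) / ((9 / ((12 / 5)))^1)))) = 1536 / 17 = 90.35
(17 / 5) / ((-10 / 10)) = -17 / 5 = -3.40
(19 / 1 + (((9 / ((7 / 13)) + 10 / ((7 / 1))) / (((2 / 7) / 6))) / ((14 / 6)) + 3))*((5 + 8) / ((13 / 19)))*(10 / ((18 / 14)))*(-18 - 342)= -9857200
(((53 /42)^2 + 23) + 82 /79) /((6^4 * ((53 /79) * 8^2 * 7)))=3571747 /54282203136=0.00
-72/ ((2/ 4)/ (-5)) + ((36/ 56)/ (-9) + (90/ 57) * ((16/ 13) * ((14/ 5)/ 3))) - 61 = 2284847/ 3458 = 660.74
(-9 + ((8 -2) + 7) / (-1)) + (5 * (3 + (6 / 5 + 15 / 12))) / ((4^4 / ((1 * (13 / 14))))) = -313975 / 14336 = -21.90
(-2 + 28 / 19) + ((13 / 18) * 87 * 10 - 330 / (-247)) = 629.14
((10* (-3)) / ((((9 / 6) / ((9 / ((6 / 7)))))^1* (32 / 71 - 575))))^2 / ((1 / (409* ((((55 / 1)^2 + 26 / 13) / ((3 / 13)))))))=716707.29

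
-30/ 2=-15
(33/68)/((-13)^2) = 0.00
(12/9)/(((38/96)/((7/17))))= 448/323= 1.39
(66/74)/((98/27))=891/3626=0.25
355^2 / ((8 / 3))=378075 / 8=47259.38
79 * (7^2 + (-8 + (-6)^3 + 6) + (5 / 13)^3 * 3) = -13337.52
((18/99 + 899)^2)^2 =9571076939998161/14641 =653717433235.31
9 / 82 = 0.11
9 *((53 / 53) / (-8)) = -9 / 8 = -1.12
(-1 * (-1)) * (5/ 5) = 1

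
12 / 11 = 1.09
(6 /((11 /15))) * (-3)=-270 /11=-24.55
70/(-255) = -14/51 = -0.27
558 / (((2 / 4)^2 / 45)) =100440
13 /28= 0.46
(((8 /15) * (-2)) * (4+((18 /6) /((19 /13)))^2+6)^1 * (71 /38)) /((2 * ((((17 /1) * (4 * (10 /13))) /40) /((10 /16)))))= -4735913 /699618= -6.77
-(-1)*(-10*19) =-190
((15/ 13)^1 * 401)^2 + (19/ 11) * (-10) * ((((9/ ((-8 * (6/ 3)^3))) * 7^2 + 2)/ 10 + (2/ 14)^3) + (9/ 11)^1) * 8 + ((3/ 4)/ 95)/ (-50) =7131013814603901/ 33316533250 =214038.29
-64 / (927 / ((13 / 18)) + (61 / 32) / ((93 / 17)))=-2476032 / 49671017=-0.05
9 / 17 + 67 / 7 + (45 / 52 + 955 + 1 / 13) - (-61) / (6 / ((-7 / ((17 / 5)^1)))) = 945.11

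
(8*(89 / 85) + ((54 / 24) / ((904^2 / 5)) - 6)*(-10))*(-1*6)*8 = -28497898977 / 8682920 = -3282.06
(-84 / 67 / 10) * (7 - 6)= -42 / 335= -0.13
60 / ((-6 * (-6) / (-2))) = -10 / 3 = -3.33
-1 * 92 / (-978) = 46 / 489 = 0.09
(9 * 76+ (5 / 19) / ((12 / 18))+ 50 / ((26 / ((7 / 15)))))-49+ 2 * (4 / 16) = 471863 / 741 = 636.79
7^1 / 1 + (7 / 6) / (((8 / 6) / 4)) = 21 / 2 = 10.50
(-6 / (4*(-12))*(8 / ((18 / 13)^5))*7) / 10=2599051 / 18895680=0.14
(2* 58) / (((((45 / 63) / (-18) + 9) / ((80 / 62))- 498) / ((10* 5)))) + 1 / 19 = -29101741 / 2474921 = -11.76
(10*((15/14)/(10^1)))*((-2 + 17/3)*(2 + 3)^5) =12276.79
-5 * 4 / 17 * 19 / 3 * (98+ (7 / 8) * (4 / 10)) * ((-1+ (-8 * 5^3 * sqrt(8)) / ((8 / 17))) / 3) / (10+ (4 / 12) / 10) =53390 / 2193+ 13347500 * sqrt(2) / 129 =146351.60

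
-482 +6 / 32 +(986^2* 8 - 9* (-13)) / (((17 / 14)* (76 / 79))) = 34405988433 / 5168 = 6657505.50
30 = 30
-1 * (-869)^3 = 656234909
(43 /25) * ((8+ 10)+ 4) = 946 /25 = 37.84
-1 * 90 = -90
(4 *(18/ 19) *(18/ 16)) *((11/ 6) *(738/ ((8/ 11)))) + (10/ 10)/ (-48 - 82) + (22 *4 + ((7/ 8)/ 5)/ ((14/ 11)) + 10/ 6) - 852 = 84994109/ 11856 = 7168.87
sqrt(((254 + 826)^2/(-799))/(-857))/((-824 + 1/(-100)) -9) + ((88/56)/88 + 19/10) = 537/280 -36000*sqrt(684743)/19013258881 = 1.92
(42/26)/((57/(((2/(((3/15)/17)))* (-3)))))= -3570/247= -14.45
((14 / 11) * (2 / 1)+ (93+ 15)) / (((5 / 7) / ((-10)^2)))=170240 / 11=15476.36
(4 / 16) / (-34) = -1 / 136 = -0.01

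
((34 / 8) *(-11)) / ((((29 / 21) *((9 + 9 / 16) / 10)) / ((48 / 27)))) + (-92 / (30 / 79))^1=-1194874 / 3915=-305.20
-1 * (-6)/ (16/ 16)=6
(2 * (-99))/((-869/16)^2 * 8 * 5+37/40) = -31680/18879173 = -0.00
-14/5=-2.80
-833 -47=-880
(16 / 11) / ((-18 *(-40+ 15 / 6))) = 16 / 7425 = 0.00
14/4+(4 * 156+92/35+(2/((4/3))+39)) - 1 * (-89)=26587/35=759.63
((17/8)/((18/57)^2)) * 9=6137/32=191.78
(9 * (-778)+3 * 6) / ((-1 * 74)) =3492 / 37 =94.38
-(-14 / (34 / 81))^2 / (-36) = 35721 / 1156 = 30.90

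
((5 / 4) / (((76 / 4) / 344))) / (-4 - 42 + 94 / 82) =-17630 / 34941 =-0.50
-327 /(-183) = 109 /61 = 1.79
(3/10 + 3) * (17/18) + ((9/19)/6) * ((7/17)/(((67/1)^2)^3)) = 5463776741390399/1753083446435220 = 3.12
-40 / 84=-10 / 21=-0.48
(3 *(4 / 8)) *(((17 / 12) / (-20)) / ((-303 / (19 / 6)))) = 323 / 290880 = 0.00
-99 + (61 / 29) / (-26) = -74707 / 754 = -99.08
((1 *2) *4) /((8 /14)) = 14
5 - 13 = -8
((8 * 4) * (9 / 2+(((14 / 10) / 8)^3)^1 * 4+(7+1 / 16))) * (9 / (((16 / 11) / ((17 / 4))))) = 311932269 / 32000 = 9747.88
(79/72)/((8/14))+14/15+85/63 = 4707/1120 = 4.20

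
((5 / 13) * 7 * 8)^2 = 78400 / 169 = 463.91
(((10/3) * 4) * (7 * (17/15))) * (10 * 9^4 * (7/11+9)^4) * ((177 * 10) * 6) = 9304915948791321600/14641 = 635538279406551.57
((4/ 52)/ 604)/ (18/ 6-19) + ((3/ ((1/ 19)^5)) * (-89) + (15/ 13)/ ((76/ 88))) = -1578094985329363/ 2387008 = -661118431.66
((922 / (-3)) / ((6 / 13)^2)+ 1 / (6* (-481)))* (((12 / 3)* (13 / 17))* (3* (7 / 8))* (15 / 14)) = -93685595 / 7548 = -12411.98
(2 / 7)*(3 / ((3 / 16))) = 32 / 7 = 4.57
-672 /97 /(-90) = 112 /1455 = 0.08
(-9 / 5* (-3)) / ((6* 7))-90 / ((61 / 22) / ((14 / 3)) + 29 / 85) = -164713617 / 1714090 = -96.09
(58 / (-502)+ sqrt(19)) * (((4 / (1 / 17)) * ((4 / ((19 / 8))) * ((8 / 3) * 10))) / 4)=-1262080 / 14307+ 43520 * sqrt(19) / 57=3239.84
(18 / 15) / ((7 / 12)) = 72 / 35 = 2.06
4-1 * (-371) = 375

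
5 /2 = 2.50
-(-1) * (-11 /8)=-11 /8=-1.38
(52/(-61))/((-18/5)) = 130/549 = 0.24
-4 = -4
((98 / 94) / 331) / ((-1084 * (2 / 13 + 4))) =-637 / 910644552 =-0.00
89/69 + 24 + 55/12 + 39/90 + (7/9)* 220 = 833869/4140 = 201.42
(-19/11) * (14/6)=-133/33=-4.03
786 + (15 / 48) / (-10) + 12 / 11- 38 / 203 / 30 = 843595337 / 1071840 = 787.05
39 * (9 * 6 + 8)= 2418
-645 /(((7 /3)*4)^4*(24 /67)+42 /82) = -0.24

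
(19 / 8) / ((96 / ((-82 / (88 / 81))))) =-21033 / 11264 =-1.87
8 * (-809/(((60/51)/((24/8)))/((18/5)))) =-1485324/25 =-59412.96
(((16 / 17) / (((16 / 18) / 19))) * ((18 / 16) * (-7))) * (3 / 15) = -10773 / 340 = -31.69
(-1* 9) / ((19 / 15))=-135 / 19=-7.11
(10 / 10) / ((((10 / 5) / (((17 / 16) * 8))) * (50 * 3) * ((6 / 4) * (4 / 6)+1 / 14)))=119 / 4500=0.03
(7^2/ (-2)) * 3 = -147/ 2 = -73.50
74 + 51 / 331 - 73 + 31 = 10643 / 331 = 32.15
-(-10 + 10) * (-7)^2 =0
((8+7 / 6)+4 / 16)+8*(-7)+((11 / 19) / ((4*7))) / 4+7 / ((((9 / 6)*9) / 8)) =-2437859 / 57456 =-42.43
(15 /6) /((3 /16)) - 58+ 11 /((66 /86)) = -91 /3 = -30.33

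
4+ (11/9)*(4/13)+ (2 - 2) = 512/117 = 4.38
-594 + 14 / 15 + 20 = -8596 / 15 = -573.07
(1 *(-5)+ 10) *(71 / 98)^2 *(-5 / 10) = -25205 / 19208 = -1.31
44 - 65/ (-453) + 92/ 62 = 640745/ 14043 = 45.63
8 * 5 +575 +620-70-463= 702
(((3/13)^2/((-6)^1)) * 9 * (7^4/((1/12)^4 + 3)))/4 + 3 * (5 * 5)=88638213/1501903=59.02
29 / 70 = 0.41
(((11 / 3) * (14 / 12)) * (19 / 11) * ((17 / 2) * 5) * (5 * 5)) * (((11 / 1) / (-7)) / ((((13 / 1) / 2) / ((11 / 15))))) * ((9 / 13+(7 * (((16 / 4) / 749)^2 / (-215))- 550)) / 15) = 50970.07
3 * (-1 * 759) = -2277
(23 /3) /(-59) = -23 /177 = -0.13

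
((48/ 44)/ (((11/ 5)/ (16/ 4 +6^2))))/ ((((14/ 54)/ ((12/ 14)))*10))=38880/ 5929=6.56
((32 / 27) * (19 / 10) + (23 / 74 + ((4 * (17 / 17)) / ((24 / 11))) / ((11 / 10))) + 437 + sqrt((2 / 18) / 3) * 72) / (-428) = -4407881 / 4275720-2 * sqrt(3) / 107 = -1.06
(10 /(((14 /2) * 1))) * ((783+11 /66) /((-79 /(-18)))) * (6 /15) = 56388 /553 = 101.97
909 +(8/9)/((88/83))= 90074/99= 909.84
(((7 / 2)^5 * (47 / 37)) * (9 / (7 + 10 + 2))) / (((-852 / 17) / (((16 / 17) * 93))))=-220390191 / 399304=-551.94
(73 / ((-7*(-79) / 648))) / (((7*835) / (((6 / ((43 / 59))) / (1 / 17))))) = 284675472 / 138988255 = 2.05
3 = 3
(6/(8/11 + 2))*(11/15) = 121/75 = 1.61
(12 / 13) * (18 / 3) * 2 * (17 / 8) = 306 / 13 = 23.54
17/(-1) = -17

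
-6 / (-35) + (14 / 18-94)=-29311 / 315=-93.05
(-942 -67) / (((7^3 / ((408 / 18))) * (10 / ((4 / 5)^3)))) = -2195584 / 643125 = -3.41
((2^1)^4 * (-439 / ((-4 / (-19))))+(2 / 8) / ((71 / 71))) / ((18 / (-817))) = 36344245 / 24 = 1514343.54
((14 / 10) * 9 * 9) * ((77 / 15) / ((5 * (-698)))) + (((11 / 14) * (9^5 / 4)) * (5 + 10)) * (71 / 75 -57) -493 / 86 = -256119179765903 / 26262250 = -9752370.03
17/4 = 4.25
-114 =-114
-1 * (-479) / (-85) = -479 / 85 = -5.64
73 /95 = 0.77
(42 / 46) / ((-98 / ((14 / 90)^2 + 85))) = -86087 / 108675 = -0.79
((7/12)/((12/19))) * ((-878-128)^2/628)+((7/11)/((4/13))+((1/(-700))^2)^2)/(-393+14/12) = 6529404391745703078371/4386818239650000000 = 1488.41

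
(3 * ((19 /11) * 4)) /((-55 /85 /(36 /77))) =-139536 /9317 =-14.98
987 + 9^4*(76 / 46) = 272019 / 23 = 11826.91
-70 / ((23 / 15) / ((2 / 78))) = -350 / 299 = -1.17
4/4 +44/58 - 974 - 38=-29297/29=-1010.24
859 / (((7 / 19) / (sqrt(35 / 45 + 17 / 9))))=3807.44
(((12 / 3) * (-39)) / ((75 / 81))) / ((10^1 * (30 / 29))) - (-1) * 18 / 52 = -259029 / 16250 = -15.94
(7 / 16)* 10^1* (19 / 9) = 665 / 72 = 9.24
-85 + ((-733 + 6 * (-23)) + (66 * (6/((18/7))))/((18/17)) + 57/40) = -809.13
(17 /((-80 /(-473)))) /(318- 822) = -8041 /40320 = -0.20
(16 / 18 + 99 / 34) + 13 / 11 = 16771 / 3366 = 4.98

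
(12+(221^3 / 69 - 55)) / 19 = 10790894 / 1311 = 8231.04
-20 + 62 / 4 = -9 / 2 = -4.50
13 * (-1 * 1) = -13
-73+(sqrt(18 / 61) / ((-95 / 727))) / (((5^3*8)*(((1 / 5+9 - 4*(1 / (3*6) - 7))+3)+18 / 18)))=-73 - 19629*sqrt(122) / 2137196000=-73.00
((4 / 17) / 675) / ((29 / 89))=356 / 332775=0.00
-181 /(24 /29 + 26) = -5249 /778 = -6.75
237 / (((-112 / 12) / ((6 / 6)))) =-711 / 28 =-25.39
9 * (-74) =-666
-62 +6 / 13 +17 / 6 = -58.71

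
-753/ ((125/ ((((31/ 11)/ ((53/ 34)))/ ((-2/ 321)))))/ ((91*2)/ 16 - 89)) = -79104688371/ 583000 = -135685.57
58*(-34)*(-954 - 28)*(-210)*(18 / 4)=-1829996280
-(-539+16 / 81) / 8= 43643 / 648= 67.35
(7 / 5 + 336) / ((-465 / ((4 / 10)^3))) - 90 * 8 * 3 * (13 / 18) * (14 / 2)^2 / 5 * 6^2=-159950713496 / 290625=-550368.05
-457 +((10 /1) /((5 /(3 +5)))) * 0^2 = -457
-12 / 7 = -1.71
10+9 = 19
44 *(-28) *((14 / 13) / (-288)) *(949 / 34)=39347 / 306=128.58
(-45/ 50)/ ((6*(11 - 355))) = 3/ 6880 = 0.00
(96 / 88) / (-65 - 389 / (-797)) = -2391 / 141394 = -0.02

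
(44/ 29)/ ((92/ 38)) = 418/ 667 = 0.63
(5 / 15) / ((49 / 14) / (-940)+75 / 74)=69560 / 210723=0.33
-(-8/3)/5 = 8/15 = 0.53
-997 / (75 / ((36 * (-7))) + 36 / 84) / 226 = -41874 / 1243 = -33.69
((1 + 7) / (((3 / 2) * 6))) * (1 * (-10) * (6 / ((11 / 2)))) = -320 / 33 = -9.70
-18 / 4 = -9 / 2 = -4.50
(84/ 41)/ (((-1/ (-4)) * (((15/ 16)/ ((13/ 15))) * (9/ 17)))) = 396032/ 27675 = 14.31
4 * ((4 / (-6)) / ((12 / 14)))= -28 / 9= -3.11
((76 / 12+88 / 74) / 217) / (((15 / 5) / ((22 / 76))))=9185 / 2745918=0.00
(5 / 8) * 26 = 65 / 4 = 16.25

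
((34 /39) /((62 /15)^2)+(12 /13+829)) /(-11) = -20737733 /274846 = -75.45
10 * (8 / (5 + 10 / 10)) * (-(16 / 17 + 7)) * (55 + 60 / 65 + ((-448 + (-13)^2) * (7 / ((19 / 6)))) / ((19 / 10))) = 2269607400 / 79781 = 28447.97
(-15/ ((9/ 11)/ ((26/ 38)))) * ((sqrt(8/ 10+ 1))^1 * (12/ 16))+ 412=412 - 429 * sqrt(5)/ 76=399.38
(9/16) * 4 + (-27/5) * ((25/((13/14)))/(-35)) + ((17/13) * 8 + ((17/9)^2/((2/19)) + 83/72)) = 437317/8424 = 51.91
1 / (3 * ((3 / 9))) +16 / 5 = 21 / 5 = 4.20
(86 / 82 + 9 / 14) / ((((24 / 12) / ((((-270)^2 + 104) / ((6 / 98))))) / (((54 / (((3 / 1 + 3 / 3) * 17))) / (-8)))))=-1116468423 / 11152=-100113.74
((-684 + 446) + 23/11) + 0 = -2595/11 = -235.91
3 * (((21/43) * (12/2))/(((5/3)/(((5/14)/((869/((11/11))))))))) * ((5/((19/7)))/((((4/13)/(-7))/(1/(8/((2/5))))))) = -51597/11359568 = -0.00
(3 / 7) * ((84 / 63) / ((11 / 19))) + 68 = 5312 / 77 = 68.99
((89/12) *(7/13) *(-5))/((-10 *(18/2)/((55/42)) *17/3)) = 4895/95472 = 0.05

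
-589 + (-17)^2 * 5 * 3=3746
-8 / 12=-2 / 3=-0.67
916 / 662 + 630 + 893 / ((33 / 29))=15468511 / 10923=1416.14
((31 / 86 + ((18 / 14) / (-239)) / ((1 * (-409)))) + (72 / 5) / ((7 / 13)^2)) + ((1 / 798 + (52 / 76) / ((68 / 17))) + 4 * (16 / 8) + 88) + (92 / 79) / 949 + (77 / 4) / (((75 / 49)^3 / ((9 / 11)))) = 690324471253698319352 / 4584085140895203125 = 150.59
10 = 10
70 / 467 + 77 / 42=5557 / 2802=1.98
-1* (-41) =41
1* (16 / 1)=16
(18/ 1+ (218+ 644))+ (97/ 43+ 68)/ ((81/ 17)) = 1038799/ 1161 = 894.75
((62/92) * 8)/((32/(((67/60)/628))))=2077/6933120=0.00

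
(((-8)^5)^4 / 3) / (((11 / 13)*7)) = 64883028397787925.06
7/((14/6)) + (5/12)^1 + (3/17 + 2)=1141/204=5.59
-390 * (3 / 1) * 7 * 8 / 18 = -3640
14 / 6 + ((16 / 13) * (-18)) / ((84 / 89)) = -5771 / 273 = -21.14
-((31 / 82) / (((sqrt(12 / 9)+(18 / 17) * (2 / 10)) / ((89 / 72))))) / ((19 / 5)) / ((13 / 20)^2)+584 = 1073698688501 / 1838374564 -2491721875 * sqrt(3) / 16545371076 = 583.79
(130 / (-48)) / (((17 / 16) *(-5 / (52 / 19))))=1.40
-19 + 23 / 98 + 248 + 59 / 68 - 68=540125 / 3332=162.10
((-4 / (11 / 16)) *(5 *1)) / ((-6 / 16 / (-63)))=-53760 / 11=-4887.27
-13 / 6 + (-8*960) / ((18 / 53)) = -45231 / 2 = -22615.50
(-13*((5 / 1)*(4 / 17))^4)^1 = -2080000 / 83521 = -24.90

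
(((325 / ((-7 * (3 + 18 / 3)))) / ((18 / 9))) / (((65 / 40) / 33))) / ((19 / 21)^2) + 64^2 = 1455556 / 361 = 4032.01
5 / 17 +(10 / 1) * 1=10.29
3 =3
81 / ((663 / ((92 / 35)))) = 2484 / 7735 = 0.32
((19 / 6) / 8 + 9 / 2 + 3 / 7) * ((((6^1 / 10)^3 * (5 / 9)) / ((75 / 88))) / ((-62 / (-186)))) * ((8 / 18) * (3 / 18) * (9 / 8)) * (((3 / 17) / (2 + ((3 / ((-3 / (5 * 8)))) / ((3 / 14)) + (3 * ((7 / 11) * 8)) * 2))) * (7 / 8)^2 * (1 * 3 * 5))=-13637547 / 5533568000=-0.00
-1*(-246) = 246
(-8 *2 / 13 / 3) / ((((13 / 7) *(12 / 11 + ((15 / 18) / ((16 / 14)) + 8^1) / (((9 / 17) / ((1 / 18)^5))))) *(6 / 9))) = -502836719616 / 1655456208185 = -0.30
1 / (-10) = -1 / 10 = -0.10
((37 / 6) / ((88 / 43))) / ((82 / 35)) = 55685 / 43296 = 1.29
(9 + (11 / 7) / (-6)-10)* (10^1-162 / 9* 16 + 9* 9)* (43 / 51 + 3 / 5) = 1921144 / 5355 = 358.76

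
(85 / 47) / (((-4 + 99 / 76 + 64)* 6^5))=1615 / 425683512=0.00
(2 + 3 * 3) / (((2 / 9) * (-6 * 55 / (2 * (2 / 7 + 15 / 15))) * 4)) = -27 / 280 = -0.10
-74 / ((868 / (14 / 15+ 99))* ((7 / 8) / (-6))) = 443704 / 7595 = 58.42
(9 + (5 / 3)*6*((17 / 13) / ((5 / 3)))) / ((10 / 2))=219 / 65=3.37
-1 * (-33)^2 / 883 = -1089 / 883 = -1.23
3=3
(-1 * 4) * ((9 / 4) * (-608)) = 5472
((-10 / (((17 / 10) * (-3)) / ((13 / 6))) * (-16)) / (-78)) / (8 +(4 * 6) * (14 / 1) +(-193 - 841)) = -40 / 31671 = -0.00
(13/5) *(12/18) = 26/15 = 1.73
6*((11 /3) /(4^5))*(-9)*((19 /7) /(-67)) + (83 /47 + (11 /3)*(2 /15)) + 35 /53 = 78680358791 /26917148160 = 2.92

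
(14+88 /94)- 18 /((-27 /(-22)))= 0.27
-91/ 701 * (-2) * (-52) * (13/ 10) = -61516/ 3505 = -17.55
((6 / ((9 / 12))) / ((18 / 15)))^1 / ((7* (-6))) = -10 / 63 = -0.16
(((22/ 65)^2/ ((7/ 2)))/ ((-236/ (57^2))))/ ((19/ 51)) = -2110482/ 1744925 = -1.21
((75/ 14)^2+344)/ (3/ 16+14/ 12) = 876588/ 3185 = 275.22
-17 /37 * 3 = -1.38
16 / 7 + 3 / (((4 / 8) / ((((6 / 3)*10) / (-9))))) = -232 / 21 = -11.05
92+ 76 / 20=479 / 5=95.80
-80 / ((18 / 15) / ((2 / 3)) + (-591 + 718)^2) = -200 / 40327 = -0.00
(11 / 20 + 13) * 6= 813 / 10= 81.30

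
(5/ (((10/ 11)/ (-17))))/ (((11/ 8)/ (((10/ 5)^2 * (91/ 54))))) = -458.37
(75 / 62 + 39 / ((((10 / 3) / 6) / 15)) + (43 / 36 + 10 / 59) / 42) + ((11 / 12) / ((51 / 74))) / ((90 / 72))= 248063526743 / 235063080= 1055.31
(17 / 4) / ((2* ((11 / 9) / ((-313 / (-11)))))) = 47889 / 968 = 49.47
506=506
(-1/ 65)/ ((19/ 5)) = -0.00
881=881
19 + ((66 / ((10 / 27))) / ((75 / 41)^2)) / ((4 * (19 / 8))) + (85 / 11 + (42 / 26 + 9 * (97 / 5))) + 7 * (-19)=641452709 / 8490625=75.55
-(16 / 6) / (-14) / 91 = 0.00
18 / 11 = 1.64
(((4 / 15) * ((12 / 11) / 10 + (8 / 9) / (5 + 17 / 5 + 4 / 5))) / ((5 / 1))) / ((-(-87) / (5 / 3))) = 9368 / 44572275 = 0.00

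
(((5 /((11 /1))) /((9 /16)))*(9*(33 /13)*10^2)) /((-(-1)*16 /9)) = 13500 /13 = 1038.46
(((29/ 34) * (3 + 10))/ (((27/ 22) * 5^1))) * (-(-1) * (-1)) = -4147/ 2295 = -1.81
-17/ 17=-1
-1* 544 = -544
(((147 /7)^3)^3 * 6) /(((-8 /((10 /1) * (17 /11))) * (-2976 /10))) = 337569019796925 /10912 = 30935577327.43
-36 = -36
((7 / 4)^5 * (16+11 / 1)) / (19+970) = 453789 / 1012736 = 0.45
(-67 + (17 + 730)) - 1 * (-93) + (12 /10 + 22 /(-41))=773.66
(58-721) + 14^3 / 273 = -25465 / 39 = -652.95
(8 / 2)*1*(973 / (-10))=-1946 / 5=-389.20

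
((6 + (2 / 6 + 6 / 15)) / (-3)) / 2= -101 / 90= -1.12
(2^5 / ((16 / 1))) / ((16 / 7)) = 7 / 8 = 0.88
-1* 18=-18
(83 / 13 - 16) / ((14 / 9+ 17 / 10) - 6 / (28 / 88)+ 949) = -78750 / 7644533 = -0.01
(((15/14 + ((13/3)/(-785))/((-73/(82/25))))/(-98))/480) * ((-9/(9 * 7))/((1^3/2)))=64483049/9906429960000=0.00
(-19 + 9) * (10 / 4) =-25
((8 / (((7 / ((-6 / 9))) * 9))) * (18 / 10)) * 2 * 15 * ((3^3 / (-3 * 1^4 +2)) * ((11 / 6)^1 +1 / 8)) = 1692 / 7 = 241.71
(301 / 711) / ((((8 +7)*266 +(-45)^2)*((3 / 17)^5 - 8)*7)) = -61053851 / 48576982665645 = -0.00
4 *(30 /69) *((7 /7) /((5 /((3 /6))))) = 4 /23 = 0.17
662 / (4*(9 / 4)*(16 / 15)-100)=-1655 / 226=-7.32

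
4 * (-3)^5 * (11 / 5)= -10692 / 5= -2138.40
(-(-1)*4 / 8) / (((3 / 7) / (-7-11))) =-21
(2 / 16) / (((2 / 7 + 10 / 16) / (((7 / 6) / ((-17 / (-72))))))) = 196 / 289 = 0.68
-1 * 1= -1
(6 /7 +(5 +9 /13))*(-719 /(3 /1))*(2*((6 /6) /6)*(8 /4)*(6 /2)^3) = -2571144 /91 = -28254.33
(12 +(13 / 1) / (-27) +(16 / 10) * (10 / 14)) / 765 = 2393 / 144585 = 0.02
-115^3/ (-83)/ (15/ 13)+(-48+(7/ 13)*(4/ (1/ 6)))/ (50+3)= 2724381931/ 171561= 15879.96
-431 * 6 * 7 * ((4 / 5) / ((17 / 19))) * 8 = -11006016 / 85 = -129482.54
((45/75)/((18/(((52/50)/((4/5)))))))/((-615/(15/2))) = -13/24600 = -0.00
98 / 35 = 14 / 5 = 2.80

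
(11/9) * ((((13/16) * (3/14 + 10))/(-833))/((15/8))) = -20449/3148740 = -0.01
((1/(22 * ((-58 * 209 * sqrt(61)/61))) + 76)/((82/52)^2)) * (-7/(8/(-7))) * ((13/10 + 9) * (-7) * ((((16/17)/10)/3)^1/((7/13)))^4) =-38691083112448/248769125521875 + 127273299712 * sqrt(61)/16585686367668928125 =-0.16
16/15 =1.07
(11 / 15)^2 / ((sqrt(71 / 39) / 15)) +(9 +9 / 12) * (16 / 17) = 121 * sqrt(2769) / 1065 +156 / 17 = 15.16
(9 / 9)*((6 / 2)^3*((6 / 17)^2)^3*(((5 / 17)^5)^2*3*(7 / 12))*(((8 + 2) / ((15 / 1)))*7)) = 100465312500000 / 48661191875666868481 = 0.00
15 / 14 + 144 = 2031 / 14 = 145.07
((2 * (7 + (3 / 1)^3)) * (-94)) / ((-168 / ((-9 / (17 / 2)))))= -282 / 7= -40.29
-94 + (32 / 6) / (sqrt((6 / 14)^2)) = -734 / 9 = -81.56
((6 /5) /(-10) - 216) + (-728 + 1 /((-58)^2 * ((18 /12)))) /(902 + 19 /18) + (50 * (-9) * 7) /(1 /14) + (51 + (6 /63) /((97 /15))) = -2054433834787837 /46411194725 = -44265.91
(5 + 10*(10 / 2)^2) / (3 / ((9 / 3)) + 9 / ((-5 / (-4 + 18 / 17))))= 4335 / 107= 40.51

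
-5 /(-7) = 5 /7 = 0.71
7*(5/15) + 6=8.33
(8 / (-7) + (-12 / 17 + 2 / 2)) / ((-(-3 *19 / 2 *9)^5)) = -3232 / 4227988398581367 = -0.00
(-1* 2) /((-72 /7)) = 7 /36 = 0.19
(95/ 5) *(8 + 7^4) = 45771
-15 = -15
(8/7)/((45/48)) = 128/105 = 1.22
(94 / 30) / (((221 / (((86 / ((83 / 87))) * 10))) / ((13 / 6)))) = 117218 / 4233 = 27.69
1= 1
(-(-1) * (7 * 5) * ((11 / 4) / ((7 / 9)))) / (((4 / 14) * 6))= 1155 / 16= 72.19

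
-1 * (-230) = 230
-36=-36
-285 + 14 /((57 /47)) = -15587 /57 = -273.46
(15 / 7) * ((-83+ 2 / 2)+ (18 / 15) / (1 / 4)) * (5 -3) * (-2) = 4632 / 7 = 661.71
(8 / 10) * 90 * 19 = 1368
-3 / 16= -0.19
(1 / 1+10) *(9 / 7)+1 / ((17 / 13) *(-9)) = 15056 / 1071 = 14.06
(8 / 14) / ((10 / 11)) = 22 / 35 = 0.63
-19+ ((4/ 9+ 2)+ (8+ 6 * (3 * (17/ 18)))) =8.44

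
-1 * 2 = -2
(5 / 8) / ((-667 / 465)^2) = 1081125 / 3559112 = 0.30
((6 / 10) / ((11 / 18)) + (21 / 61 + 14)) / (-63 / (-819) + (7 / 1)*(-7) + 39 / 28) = -18716516 / 58044855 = -0.32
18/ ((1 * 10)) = 9/ 5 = 1.80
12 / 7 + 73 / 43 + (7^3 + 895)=373665 / 301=1241.41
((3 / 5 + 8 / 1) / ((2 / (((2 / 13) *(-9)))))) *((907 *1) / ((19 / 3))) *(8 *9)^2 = -5458891968 / 1235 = -4420155.44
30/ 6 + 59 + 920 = 984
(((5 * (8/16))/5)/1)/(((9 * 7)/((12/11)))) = 2/231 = 0.01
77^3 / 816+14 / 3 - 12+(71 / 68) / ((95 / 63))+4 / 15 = 42876503 / 77520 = 553.10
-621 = -621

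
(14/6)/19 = 7/57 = 0.12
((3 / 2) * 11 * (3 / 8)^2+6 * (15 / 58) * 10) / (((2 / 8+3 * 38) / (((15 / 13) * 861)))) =855140895 / 5513248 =155.11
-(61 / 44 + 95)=-4241 / 44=-96.39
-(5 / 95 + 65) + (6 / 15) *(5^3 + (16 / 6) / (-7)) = -30334 / 1995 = -15.21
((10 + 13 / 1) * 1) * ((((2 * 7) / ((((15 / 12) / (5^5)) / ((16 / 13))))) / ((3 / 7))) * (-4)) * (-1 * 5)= 46235897.44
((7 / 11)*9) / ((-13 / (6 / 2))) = -189 / 143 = -1.32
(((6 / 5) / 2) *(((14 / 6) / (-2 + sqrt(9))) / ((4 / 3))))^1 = 21 / 20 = 1.05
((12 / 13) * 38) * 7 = 3192 / 13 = 245.54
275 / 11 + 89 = 114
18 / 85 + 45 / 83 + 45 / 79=737676 / 557345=1.32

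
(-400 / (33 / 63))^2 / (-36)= -1960000 / 121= -16198.35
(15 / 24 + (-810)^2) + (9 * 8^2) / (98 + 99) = 656103.55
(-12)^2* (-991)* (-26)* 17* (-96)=-6055216128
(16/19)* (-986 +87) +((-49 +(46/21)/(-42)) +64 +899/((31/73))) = 1374.90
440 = 440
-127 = -127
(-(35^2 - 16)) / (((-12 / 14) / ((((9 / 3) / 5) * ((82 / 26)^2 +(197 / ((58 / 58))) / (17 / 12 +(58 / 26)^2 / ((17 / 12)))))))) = 42239.91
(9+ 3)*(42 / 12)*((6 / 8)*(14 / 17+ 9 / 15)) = 7623 / 170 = 44.84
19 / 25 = 0.76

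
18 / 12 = 3 / 2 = 1.50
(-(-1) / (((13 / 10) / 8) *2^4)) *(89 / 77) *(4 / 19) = 1780 / 19019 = 0.09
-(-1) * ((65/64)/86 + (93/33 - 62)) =-3582389/60544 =-59.17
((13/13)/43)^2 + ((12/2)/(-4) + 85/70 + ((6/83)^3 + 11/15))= 0.45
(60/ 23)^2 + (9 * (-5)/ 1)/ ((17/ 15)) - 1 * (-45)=108810/ 8993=12.10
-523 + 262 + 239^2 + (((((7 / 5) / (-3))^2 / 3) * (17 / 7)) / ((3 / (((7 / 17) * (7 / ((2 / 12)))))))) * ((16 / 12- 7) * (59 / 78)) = 56855.64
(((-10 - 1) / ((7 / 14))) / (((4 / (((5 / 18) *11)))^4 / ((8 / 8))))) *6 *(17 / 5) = -342233375 / 2239488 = -152.82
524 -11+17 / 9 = 4634 / 9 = 514.89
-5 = -5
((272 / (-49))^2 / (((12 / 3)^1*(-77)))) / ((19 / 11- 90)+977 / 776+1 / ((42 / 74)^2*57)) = 7363035648 / 6399966969347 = 0.00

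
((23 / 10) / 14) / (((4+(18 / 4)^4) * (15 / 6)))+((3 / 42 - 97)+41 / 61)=-96.26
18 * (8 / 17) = 144 / 17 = 8.47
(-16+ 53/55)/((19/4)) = -3308/1045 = -3.17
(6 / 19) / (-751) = -0.00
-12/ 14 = -6/ 7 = -0.86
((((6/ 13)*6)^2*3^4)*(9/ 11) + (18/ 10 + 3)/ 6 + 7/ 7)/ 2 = 4740651/ 18590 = 255.01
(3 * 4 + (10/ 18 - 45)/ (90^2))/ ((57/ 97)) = 20.41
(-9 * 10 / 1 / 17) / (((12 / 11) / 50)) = -4125 / 17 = -242.65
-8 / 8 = -1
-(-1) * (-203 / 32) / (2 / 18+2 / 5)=-9135 / 736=-12.41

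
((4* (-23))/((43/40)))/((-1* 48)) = 1.78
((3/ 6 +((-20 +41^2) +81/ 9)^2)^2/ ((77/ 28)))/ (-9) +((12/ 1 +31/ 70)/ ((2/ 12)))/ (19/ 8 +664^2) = -142252136225437577187/ 452655665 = -314261252480.82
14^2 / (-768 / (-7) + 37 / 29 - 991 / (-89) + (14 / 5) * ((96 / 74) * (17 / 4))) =163777355 / 114947318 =1.42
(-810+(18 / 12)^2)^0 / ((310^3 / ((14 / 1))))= 7 / 14895500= 0.00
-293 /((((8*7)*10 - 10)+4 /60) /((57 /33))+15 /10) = -167010 /182377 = -0.92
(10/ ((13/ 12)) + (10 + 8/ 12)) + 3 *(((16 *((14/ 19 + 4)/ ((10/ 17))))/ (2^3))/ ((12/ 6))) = 32645/ 741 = 44.06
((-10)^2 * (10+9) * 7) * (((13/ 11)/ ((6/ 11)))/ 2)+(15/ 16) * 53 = 693985/ 48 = 14458.02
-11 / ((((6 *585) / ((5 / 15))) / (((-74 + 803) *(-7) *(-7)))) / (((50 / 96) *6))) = -24255 / 208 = -116.61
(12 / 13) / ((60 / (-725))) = -145 / 13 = -11.15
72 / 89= 0.81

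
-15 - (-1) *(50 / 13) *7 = 155 / 13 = 11.92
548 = 548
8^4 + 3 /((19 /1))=4096.16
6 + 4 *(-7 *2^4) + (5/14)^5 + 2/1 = -236639435/537824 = -439.99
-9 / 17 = -0.53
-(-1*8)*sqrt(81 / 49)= 72 / 7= 10.29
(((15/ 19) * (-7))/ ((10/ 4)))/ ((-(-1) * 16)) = -21/ 152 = -0.14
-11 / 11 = -1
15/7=2.14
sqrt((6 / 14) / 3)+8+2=sqrt(7) / 7+10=10.38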